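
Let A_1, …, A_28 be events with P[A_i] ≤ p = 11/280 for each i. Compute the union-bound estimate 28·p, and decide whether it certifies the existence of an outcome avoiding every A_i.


Union bound: P[∪_{i=1}^{28} A_i] ≤ Σ_i P[A_i] ≤ 28·p = 28·(11/280) = 11/10.
Numerically: 11/10 ≈ 1.100.
Is 11/10 < 1? NO.
Since the bound 11/10 is ≥ 1, the union bound is uninformative here; it does NOT by itself certify existence.

28·p = 11/10 ≈ 1.100; existence NOT certified by the union bound.


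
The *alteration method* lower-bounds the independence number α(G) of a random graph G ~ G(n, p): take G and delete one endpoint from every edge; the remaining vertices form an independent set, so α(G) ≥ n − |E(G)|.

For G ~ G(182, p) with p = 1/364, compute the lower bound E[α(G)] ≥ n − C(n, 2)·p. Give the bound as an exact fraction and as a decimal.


E[|E(G)|] = C(182, 2)·p = 16471 · (1/364) = 181/4.
E[α(G)] ≥ n − E[|E(G)|] = 182 − 181/4 = 547/4.
Numerically: ≈ 136.7500.
(This is only a lower bound; the true E[α(G)] may be larger.)

E[α(G)] ≥ 547/4 ≈ 136.7500.


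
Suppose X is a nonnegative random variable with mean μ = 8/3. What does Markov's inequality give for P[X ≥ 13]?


μ = E[X] = 8/3, a = 13.
Markov: P[X ≥ 13] ≤ μ/a = (8/3)/13 = 8/39.
Numerically: ≈ 0.205.
(Since a = 13 > μ = 2.667, the bound 8/39 is < 1 and informative.)

P[X ≥ 13] ≤ 8/39 ≈ 0.205.


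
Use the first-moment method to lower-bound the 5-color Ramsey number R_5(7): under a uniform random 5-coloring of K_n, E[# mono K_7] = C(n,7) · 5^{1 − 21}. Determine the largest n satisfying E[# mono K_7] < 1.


We need C(n, 7) · 5^{1 − 21} < 1, i.e. C(n, 7) < 5^{21 − 1} = 95367431640625.
Check values of n near the boundary:
  n = 335: C(335, 7) = 88202498238195; 88202498238195 < 95367431640625? YES
  n = 336: C(336, 7) = 90079147136880; 90079147136880 < 95367431640625? YES
  n = 337: C(337, 7) = 91989916924632; 91989916924632 < 95367431640625? YES
  n = 338: C(338, 7) = 93935323022736; 93935323022736 < 95367431640625? YES
  n = 339: C(339, 7) = 95915887062372; 95915887062372 < 95367431640625? NO
  n = 340: C(340, 7) = 97932136940560; 97932136940560 < 95367431640625? NO
The largest n with C(n, 7) < 95367431640625 is n = 338 (where E[X] = 93935323022736/95367431640625 ≈ 0.985). Hence R_5(7) > 338, i.e. R_5(7) ≥ 339.

Largest n = 338; hence R_5(7) > 338.


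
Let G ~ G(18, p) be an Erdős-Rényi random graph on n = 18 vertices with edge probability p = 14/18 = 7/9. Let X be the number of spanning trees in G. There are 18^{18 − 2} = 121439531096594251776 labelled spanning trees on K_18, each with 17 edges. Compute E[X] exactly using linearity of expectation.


K_18 has 18^{18 − 2} = 121439531096594251776 labelled spanning trees.
For each such spanning tree H, let X_H = 1 if all 17 edges of H are present in G. Then P[X_H = 1] = p^{17} = (7/9)^{17} = 232630513987207/16677181699666569.
By linearity: E[X] = Σ_H E[X_H] = 121439531096594251776 · p^{17} = 121439531096594251776 · 232630513987207/16677181699666569 = 15245673364665597952/9.
Numerically: E[X] ≈ 1.69e+18.

E[X] = 121439531096594251776 · (7/9)^{17} = 15245673364665597952/9 ≈ 1.69e+18.


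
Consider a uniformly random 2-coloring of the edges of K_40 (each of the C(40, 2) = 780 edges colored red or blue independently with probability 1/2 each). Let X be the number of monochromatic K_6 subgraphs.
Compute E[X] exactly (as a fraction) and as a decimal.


Let X = Σ_S X_S over the C(40, 6) = 3838380 subsets S of size 6, where X_S = 1 if the K_6 on S is monochromatic.
For a fixed S, the K_6 on S has C(6, 2) = 15 edges. P[all 15 edges red] = (1/2)^15, and likewise for blue, so P[monochromatic] = 2·(1/2)^15 = 2^{1 − 15} = 1/16384.
By linearity: E[X] = C(40, 6) · 2^{1 − 15} = 3838380 · 1/16384 = 959595/4096.
Numerically: E[X] ≈ 234.27612.

E[X] = C(40,6)·2^(1−C(6,2)) = 959595/4096 ≈ 234.27612.


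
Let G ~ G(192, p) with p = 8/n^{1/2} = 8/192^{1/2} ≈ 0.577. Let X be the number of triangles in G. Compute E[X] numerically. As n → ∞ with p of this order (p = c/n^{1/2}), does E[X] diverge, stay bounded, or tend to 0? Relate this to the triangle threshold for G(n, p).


Number of potential triangles: C(192, 3) = 1161280.
Each occurs with probability p³ ≈ (0.577)³ ≈ 1.92450e-01.
By linearity: E[X] = C(192, 3)·p³ ≈ 1161280 · 1.92450e-01 ≈ 223488.440.
Since α = 1/2 < 1, p = c/n^{1/2} ≫ 1/n is above the triangle threshold p ~ 1/n. Asymptotically E[X] ~ (c³/6)·n^{3(1−α)} = (8³/6)·n^{1.5} → ∞; triangles are abundant w.h.p.

E[X] ≈ 223488.440; in regime p = Θ(1/n^{1/2}) E[X] diverges (above the triangle threshold p ~ 1/n).


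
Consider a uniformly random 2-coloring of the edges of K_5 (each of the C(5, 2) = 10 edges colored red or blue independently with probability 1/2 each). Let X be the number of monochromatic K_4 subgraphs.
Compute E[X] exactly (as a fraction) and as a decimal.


Let X = Σ_S X_S over the C(5, 4) = 5 subsets S of size 4, where X_S = 1 if the K_4 on S is monochromatic.
For a fixed S, the K_4 on S has C(4, 2) = 6 edges. P[all 6 edges red] = (1/2)^6, and likewise for blue, so P[monochromatic] = 2·(1/2)^6 = 2^{1 − 6} = 1/32.
Summing: E[X] = C(5, 4) · 2^{1 − 6} = 5 · 1/32 = 5/32.
Numerically: E[X] ≈ 0.156.

E[X] = C(5,4)·2^(1−C(4,2)) = 5/32 ≈ 0.156.


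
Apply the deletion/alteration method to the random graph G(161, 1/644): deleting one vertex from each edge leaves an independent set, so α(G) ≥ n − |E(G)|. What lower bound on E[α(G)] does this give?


E[|E(G)|] = C(161, 2)·p = 12880 · (1/644) = 20.
E[α(G)] ≥ n − E[|E(G)|] = 161 − 20 = 141.
Numerically: ≈ 141.000000.
(This is only a lower bound; the true E[α(G)] may be larger.)

E[α(G)] ≥ 141 ≈ 141.000000.


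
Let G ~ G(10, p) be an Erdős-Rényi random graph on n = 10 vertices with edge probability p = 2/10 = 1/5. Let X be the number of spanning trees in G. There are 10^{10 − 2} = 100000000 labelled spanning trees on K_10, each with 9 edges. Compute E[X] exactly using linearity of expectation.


K_10 has 10^{10 − 2} = 100000000 labelled spanning trees.
For each such spanning tree H, let X_H = 1 if all 9 edges of H are present in G. Then P[X_H = 1] = p^{9} = (1/5)^{9} = 1/1953125.
By linearity of expectation: E[X] = Σ_H E[X_H] = 100000000 · p^{9} = 100000000 · 1/1953125 = 256/5.
Numerically: E[X] ≈ 51.2.

E[X] = 100000000 · (1/5)^{9} = 256/5 ≈ 51.2.


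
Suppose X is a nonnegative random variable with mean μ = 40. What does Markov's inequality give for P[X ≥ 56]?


μ = E[X] = 40, a = 56.
Markov: P[X ≥ 56] ≤ μ/a = (40)/56 = 5/7.
Numerically: ≈ 0.71429.
(Since a = 56 > μ = 40.00000, the bound 5/7 is < 1 and informative.)

P[X ≥ 56] ≤ 5/7 ≈ 0.71429.


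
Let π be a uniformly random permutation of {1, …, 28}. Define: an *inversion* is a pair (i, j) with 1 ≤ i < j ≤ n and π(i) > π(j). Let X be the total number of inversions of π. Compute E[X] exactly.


Write X = Σ X_I over the C(28, 2) = 378 pairs i < j, with X_I the indicator of one inversion.
There are 378 indicators.
For each fixed pair i < j, the values π(i) and π(j) are two distinct elements of {1, …, 28} in uniformly random order; by symmetry P[π(i) > π(j)] = 1/2.
By linearity: E[X] = 378 · (1/2) = C(28, 2) · (1/2) = 378/2 = 189 ≈ 189.00000.

E[X] = 189 = 189.00000.


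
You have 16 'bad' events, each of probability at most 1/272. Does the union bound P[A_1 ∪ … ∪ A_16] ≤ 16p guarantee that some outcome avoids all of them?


Union bound: P[∪_{i=1}^{16} A_i] ≤ Σ_i P[A_i] ≤ 16·p = 16·(1/272) = 1/17.
Numerically: 1/17 ≈ 0.059.
Is 1/17 < 1? YES.
Since P[∪ A_i] ≤ 1/17 < 1, the complement has P[∩ A_i^c] ≥ 1 − 1/17 = 16/17 > 0, so some outcome avoids every A_i.

16·p = 1/17 ≈ 0.059; existence CERTIFIED by the union bound.


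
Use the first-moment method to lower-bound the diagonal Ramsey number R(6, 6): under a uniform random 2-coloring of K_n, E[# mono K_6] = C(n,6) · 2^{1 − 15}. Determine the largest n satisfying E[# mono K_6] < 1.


We need C(n, 6) · 2^{1 − 15} < 1, i.e. C(n, 6) < 2^{15 − 1} = 16384.
Check values of n near the boundary:
  n = 14: C(14, 6) = 3003; 3003 < 16384? YES
  n = 15: C(15, 6) = 5005; 5005 < 16384? YES
  n = 16: C(16, 6) = 8008; 8008 < 16384? YES
  n = 17: C(17, 6) = 12376; 12376 < 16384? YES
  n = 18: C(18, 6) = 18564; 18564 < 16384? NO
  n = 19: C(19, 6) = 27132; 27132 < 16384? NO
The largest n with C(n, 6) < 16384 is n = 17 (where E[X] = 1547/2048 ≈ 0.755). Hence R(6, 6) > 17, i.e. R(6, 6) ≥ 18.

Largest n = 17; hence R(6, 6) > 17.


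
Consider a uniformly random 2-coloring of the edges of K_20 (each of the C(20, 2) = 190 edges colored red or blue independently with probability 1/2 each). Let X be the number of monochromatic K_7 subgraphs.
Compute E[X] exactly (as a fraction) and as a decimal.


Let X = Σ_S X_S over the C(20, 7) = 77520 subsets S of size 7, where X_S = 1 if the K_7 on S is monochromatic.
For a fixed S, the K_7 on S has C(7, 2) = 21 edges. P[all 21 edges red] = (1/2)^21, and likewise for blue, so P[monochromatic] = 2·(1/2)^21 = 2^{1 − 21} = 1/1048576.
By linearity: E[X] = C(20, 7) · 2^{1 − 21} = 77520 · 1/1048576 = 4845/65536.
Numerically: E[X] ≈ 0.073929.

E[X] = C(20,7)·2^(1−C(7,2)) = 4845/65536 ≈ 0.073929.


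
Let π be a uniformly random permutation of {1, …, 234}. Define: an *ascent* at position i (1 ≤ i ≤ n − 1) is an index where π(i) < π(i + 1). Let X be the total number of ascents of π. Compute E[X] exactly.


Write X = Σ X_I over i = 1, …, 233, with X_I the indicator of one ascent.
There are 233 indicators.
For each fixed i, the pair (π(i), π(i+1)) is a uniformly random ordered pair of distinct values from {1, …, 234}; by symmetry P[π(i) < π(i+1)] = 1/2.
By linearity: E[X] = 233 · (1/2) = (234 − 1) · (1/2) = 233/2 ≈ 116.500.

E[X] = 233/2 = 116.500.


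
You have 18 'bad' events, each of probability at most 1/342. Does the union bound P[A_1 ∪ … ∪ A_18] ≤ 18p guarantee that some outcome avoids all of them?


Union bound: P[∪_{i=1}^{18} A_i] ≤ Σ_i P[A_i] ≤ 18·p = 18·(1/342) = 1/19.
Numerically: 1/19 ≈ 0.052632.
Is 1/19 < 1? YES.
Since P[∪ A_i] ≤ 1/19 < 1, the complement has P[∩ A_i^c] ≥ 1 − 1/19 = 18/19 > 0, so some outcome avoids every A_i.

18·p = 1/19 ≈ 0.052632; existence CERTIFIED by the union bound.


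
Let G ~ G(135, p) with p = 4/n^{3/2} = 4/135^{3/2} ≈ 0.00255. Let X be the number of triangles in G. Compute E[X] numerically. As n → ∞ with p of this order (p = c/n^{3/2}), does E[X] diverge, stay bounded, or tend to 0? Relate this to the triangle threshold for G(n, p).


Number of potential triangles: C(135, 3) = 400995.
Each occurs with probability p³ ≈ (0.00255)³ ≈ 1.658357e-08.
By linearity: E[X] = C(135, 3)·p³ ≈ 400995 · 1.658357e-08 ≈ 0.0066.
Since α = 3/2 > 1, p = c/n^{3/2} = o(1/n) is below the triangle threshold p ~ 1/n. Asymptotically E[X] ~ (c³/6)·n^{3(1−α)} = (4³/6)·n^{-1.5} → 0, so by Markov's inequality G has no triangles w.h.p.

E[X] ≈ 0.0066; in regime p = Θ(1/n^{3/2}) E[X] tends to 0 (below the triangle threshold p ~ 1/n).


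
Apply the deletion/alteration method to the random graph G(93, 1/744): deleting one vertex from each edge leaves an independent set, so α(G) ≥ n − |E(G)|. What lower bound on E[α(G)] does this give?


E[|E(G)|] = C(93, 2)·p = 4278 · (1/744) = 23/4.
E[α(G)] ≥ n − E[|E(G)|] = 93 − 23/4 = 349/4.
Numerically: ≈ 87.2500.
(This is only a lower bound; the true E[α(G)] may be larger.)

E[α(G)] ≥ 349/4 ≈ 87.2500.


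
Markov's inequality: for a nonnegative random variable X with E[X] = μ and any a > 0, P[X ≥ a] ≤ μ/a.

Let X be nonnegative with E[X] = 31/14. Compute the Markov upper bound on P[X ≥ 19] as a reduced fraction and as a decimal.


μ = E[X] = 31/14, a = 19.
Markov: P[X ≥ 19] ≤ μ/a = (31/14)/19 = 31/266.
Numerically: ≈ 0.117.
(Since a = 19 > μ = 2.214, the bound 31/266 is < 1 and informative.)

P[X ≥ 19] ≤ 31/266 ≈ 0.117.


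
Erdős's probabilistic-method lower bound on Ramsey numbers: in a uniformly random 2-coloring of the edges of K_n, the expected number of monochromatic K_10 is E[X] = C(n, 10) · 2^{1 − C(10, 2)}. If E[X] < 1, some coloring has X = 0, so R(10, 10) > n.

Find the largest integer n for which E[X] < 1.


We need C(n, 10) · 2^{1 − 45} < 1, i.e. C(n, 10) < 2^{45 − 1} = 17592186044416.
Check values of n near the boundary:
  n = 96: C(96, 10) = 11279926456656; 11279926456656 < 17592186044416? YES
  n = 97: C(97, 10) = 12576469727536; 12576469727536 < 17592186044416? YES
  n = 98: C(98, 10) = 14005614014756; 14005614014756 < 17592186044416? YES
  n = 99: C(99, 10) = 15579278510796; 15579278510796 < 17592186044416? YES
  n = 100: C(100, 10) = 17310309456440; 17310309456440 < 17592186044416? YES
  n = 101: C(101, 10) = 19212541264840; 19212541264840 < 17592186044416? NO
  n = 102: C(102, 10) = 21300860967540; 21300860967540 < 17592186044416? NO
  n = 103: C(103, 10) = 23591276125340; 23591276125340 < 17592186044416? NO
The largest n with C(n, 10) < 17592186044416 is n = 100 (where E[X] = 2163788682055/2199023255552 ≈ 0.9840). Hence R(10, 10) > 100, i.e. R(10, 10) ≥ 101.

Largest n = 100; hence R(10, 10) > 100.


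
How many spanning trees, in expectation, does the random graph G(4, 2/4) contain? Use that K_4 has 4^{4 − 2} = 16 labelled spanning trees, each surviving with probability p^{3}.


K_4 has 4^{4 − 2} = 16 labelled spanning trees.
For each such spanning tree H, let X_H = 1 if all 3 edges of H are present in G. Then P[X_H = 1] = p^{3} = (1/2)^{3} = 1/8.
Summing the indicators: E[X] = Σ_H E[X_H] = 16 · p^{3} = 16 · 1/8 = 2.
Numerically: E[X] ≈ 2.

E[X] = 16 · (1/2)^{3} = 2 ≈ 2.


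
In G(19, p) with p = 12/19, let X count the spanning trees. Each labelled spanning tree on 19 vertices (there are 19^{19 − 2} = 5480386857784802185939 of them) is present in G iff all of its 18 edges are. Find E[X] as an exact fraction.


K_19 has 19^{19 − 2} = 5480386857784802185939 labelled spanning trees.
For each such spanning tree H, let X_H = 1 if all 18 edges of H are present in G. Then P[X_H = 1] = p^{18} = (12/19)^{18} = 26623333280885243904/104127350297911241532841.
By linearity of expectation: E[X] = Σ_H E[X_H] = 5480386857784802185939 · p^{18} = 5480386857784802185939 · 26623333280885243904/104127350297911241532841 = 26623333280885243904/19.
Numerically: E[X] ≈ 1.4012e+18.

E[X] = 5480386857784802185939 · (12/19)^{18} = 26623333280885243904/19 ≈ 1.4012e+18.


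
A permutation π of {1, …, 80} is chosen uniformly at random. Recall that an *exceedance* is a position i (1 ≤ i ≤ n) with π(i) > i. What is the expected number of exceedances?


Write X = Σ_{i=1}^{80} X_i, where X_i = 1_{π(i) > i}.
For each fixed i, π(i) is uniform over {1, …, 80} (marginal of a uniform permutation), so P[π(i) > i] = (n − i)/n. Summing: Σ_{i=1}^{80} (n − i)/n = (0 + 1 + … + 79)/80 = 80(80 − 1)/(2·80) = (80 − 1)/2.
Hence E[X] = Σ_{i=1}^{80} (80 − i)/80 = 79/2 ≈ 39.500.

E[X] = 79/2 = 39.500.


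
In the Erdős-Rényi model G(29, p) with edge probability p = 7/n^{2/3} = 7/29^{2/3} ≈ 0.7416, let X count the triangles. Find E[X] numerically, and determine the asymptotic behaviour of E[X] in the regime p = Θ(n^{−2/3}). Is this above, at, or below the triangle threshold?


Number of potential triangles: C(29, 3) = 3654.
Each occurs with probability p³ ≈ (0.7416)³ ≈ 4.078478e-01.
By linearity: E[X] = C(29, 3)·p³ ≈ 3654 · 4.078478e-01 ≈ 1490.2759.
Since α = 2/3 < 1, p = c/n^{2/3} ≫ 1/n is above the triangle threshold p ~ 1/n. Asymptotically E[X] ~ (c³/6)·n^{3(1−α)} = (7³/6)·n^{1} → ∞; triangles are abundant w.h.p.

E[X] ≈ 1490.2759; in regime p = Θ(1/n^{2/3}) E[X] diverges (above the triangle threshold p ~ 1/n).


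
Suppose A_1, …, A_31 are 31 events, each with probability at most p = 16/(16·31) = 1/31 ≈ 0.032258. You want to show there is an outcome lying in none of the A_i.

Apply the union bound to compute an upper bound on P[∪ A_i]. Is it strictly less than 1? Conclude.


Union bound: P[∪_{i=1}^{31} A_i] ≤ Σ_i P[A_i] ≤ 31·p = 31·(1/31) = 1.
Numerically: 1 ≈ 1.000000.
Is 1 < 1? NO.
Since the bound 1 is ≥ 1, the union bound is uninformative here; it does NOT by itself certify existence.

31·p = 1 ≈ 1.000000; existence NOT certified by the union bound.


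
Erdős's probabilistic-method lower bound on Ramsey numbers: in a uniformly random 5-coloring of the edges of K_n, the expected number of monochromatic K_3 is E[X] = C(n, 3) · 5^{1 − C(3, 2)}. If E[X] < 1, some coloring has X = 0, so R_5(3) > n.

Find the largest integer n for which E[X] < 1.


We need C(n, 3) · 5^{1 − 3} < 1, i.e. C(n, 3) < 5^{3 − 1} = 25.
Check values of n near the boundary:
  n = 3: C(3, 3) = 1; 1 < 25? YES
  n = 4: C(4, 3) = 4; 4 < 25? YES
  n = 5: C(5, 3) = 10; 10 < 25? YES
  n = 6: C(6, 3) = 20; 20 < 25? YES
  n = 7: C(7, 3) = 35; 35 < 25? NO
  n = 8: C(8, 3) = 56; 56 < 25? NO
The largest n with C(n, 3) < 25 is n = 6 (where E[X] = 4/5 ≈ 0.8000). Hence R_5(3) > 6, i.e. R_5(3) ≥ 7.

Largest n = 6; hence R_5(3) > 6.


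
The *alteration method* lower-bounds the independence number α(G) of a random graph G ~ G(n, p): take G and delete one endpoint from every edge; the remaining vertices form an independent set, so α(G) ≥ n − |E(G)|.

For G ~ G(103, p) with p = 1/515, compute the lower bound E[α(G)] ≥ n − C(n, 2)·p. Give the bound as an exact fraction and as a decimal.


E[|E(G)|] = C(103, 2)·p = 5253 · (1/515) = 51/5.
E[α(G)] ≥ n − E[|E(G)|] = 103 − 51/5 = 464/5.
Numerically: ≈ 92.800000.
(This is only a lower bound; the true E[α(G)] may be larger.)

E[α(G)] ≥ 464/5 ≈ 92.800000.


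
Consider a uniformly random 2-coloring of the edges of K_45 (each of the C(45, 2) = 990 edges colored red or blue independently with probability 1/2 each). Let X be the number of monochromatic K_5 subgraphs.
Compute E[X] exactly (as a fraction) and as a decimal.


Let X = Σ_S X_S over the C(45, 5) = 1221759 subsets S of size 5, where X_S = 1 if the K_5 on S is monochromatic.
For a fixed S, the K_5 on S has C(5, 2) = 10 edges. P[all 10 edges red] = (1/2)^10, and likewise for blue, so P[monochromatic] = 2·(1/2)^10 = 2^{1 − 10} = 1/512.
By linearity: E[X] = C(45, 5) · 2^{1 − 10} = 1221759 · 1/512 = 1221759/512.
Numerically: E[X] ≈ 2386.2480.

E[X] = C(45,5)·2^(1−C(5,2)) = 1221759/512 ≈ 2386.2480.


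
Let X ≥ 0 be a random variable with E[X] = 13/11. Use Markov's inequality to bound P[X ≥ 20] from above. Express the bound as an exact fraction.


μ = E[X] = 13/11, a = 20.
Markov: P[X ≥ 20] ≤ μ/a = (13/11)/20 = 13/220.
Numerically: ≈ 0.05909.
(Since a = 20 > μ = 1.18182, the bound 13/220 is < 1 and informative.)

P[X ≥ 20] ≤ 13/220 ≈ 0.05909.


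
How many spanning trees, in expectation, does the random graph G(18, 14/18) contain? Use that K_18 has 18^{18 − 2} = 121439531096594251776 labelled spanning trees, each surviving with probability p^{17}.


K_18 has 18^{18 − 2} = 121439531096594251776 labelled spanning trees.
For each such spanning tree H, let X_H = 1 if all 17 edges of H are present in G. Then P[X_H = 1] = p^{17} = (7/9)^{17} = 232630513987207/16677181699666569.
By linearity of expectation: E[X] = Σ_H E[X_H] = 121439531096594251776 · p^{17} = 121439531096594251776 · 232630513987207/16677181699666569 = 15245673364665597952/9.
Numerically: E[X] ≈ 1.69e+18.

E[X] = 121439531096594251776 · (7/9)^{17} = 15245673364665597952/9 ≈ 1.69e+18.


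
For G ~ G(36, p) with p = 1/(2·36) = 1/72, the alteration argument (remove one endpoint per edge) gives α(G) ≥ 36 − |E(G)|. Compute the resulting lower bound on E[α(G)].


E[|E(G)|] = C(36, 2)·p = 630 · (1/72) = 35/4.
E[α(G)] ≥ n − E[|E(G)|] = 36 − 35/4 = 109/4.
Numerically: ≈ 27.250.
(This is only a lower bound; the true E[α(G)] may be larger.)

E[α(G)] ≥ 109/4 ≈ 27.250.


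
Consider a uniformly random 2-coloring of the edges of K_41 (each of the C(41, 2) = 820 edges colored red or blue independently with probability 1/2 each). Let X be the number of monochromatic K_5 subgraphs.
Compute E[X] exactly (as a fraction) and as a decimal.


Let X = Σ_S X_S over the C(41, 5) = 749398 subsets S of size 5, where X_S = 1 if the K_5 on S is monochromatic.
For a fixed S, the K_5 on S has C(5, 2) = 10 edges. P[all 10 edges red] = (1/2)^10, and likewise for blue, so P[monochromatic] = 2·(1/2)^10 = 2^{1 − 10} = 1/512.
Summing: E[X] = C(41, 5) · 2^{1 − 10} = 749398 · 1/512 = 374699/256.
Numerically: E[X] ≈ 1463.66797.

E[X] = C(41,5)·2^(1−C(5,2)) = 374699/256 ≈ 1463.66797.


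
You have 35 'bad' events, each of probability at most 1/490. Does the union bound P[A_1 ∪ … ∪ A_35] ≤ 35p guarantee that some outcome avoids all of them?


Union bound: P[∪_{i=1}^{35} A_i] ≤ Σ_i P[A_i] ≤ 35·p = 35·(1/490) = 1/14.
Numerically: 1/14 ≈ 0.07143.
Is 1/14 < 1? YES.
Since P[∪ A_i] ≤ 1/14 < 1, the complement has P[∩ A_i^c] ≥ 1 − 1/14 = 13/14 > 0, so some outcome avoids every A_i.

35·p = 1/14 ≈ 0.07143; existence CERTIFIED by the union bound.


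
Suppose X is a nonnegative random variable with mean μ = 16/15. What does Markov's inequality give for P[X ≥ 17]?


μ = E[X] = 16/15, a = 17.
Markov: P[X ≥ 17] ≤ μ/a = (16/15)/17 = 16/255.
Numerically: ≈ 0.063.
(Since a = 17 > μ = 1.067, the bound 16/255 is < 1 and informative.)

P[X ≥ 17] ≤ 16/255 ≈ 0.063.


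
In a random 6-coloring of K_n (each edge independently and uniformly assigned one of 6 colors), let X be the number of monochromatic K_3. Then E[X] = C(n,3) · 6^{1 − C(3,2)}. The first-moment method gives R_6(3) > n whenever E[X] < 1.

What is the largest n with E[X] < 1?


We need C(n, 3) · 6^{1 − 3} < 1, i.e. C(n, 3) < 6^{3 − 1} = 36.
Check values of n near the boundary:
  n = 5: C(5, 3) = 10; 10 < 36? YES
  n = 6: C(6, 3) = 20; 20 < 36? YES
  n = 7: C(7, 3) = 35; 35 < 36? YES
  n = 8: C(8, 3) = 56; 56 < 36? NO
  n = 9: C(9, 3) = 84; 84 < 36? NO
  n = 10: C(10, 3) = 120; 120 < 36? NO
The largest n with C(n, 3) < 36 is n = 7 (where E[X] = 35/36 ≈ 0.9722222). Hence R_6(3) > 7, i.e. R_6(3) ≥ 8.

Largest n = 7; hence R_6(3) > 7.


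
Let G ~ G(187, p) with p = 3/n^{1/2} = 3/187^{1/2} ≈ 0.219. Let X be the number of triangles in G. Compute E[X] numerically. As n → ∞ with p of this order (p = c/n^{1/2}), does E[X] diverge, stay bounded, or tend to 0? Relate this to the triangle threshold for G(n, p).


Number of potential triangles: C(187, 3) = 1072445.
Each occurs with probability p³ ≈ (0.219)³ ≈ 1.05585e-02.
By linearity: E[X] = C(187, 3)·p³ ≈ 1072445 · 1.05585e-02 ≈ 11323.388.
Since α = 1/2 < 1, p = c/n^{1/2} ≫ 1/n is above the triangle threshold p ~ 1/n. Asymptotically E[X] ~ (c³/6)·n^{3(1−α)} = (3³/6)·n^{1.5} → ∞; triangles are abundant w.h.p.

E[X] ≈ 11323.388; in regime p = Θ(1/n^{1/2}) E[X] diverges (above the triangle threshold p ~ 1/n).


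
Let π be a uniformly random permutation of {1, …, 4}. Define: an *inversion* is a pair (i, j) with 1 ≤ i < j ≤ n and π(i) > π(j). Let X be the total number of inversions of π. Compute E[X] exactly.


Write X = Σ X_I over the C(4, 2) = 6 pairs i < j, with X_I the indicator of one inversion.
There are 6 indicators.
For each fixed pair i < j, the values π(i) and π(j) are two distinct elements of {1, …, 4} in uniformly random order; by symmetry P[π(i) > π(j)] = 1/2.
By linearity: E[X] = 6 · (1/2) = C(4, 2) · (1/2) = 6/2 = 3 ≈ 3.000000.

E[X] = 3 = 3.000000.


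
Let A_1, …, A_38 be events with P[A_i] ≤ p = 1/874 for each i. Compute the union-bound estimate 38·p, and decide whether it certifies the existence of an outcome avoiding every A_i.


Union bound: P[∪_{i=1}^{38} A_i] ≤ Σ_i P[A_i] ≤ 38·p = 38·(1/874) = 1/23.
Numerically: 1/23 ≈ 0.04348.
Is 1/23 < 1? YES.
Since P[∪ A_i] ≤ 1/23 < 1, the complement has P[∩ A_i^c] ≥ 1 − 1/23 = 22/23 > 0, so some outcome avoids every A_i.

38·p = 1/23 ≈ 0.04348; existence CERTIFIED by the union bound.


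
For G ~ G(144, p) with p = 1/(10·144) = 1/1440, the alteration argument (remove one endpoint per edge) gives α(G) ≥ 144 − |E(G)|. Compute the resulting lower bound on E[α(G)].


E[|E(G)|] = C(144, 2)·p = 10296 · (1/1440) = 143/20.
E[α(G)] ≥ n − E[|E(G)|] = 144 − 143/20 = 2737/20.
Numerically: ≈ 136.85000.
(This is only a lower bound; the true E[α(G)] may be larger.)

E[α(G)] ≥ 2737/20 ≈ 136.85000.


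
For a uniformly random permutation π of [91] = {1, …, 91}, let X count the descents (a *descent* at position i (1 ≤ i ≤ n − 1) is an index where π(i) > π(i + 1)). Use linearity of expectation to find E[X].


Write X = Σ X_I over i = 1, …, 90, with X_I the indicator of one descent.
There are 90 indicators.
For each fixed i, the pair (π(i), π(i+1)) is a uniformly random ordered pair of distinct values from {1, …, 91}; by symmetry P[π(i) > π(i+1)] = 1/2.
By linearity: E[X] = 90 · (1/2) = (91 − 1) · (1/2) = 45 ≈ 45.0000.

E[X] = 45 = 45.0000.


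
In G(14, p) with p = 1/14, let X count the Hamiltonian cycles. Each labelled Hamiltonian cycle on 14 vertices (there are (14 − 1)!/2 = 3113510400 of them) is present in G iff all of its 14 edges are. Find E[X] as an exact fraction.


K_14 has (14 − 1)!/2 = 3113510400 labelled Hamiltonian cycles.
For each such Hamiltonian cycle H, let X_H = 1 if all 14 edges of H are present in G. Then P[X_H = 1] = p^{14} = (1/14)^{14} = 1/11112006825558016.
By linearity: E[X] = Σ_H E[X_H] = 3113510400 · p^{14} = 3113510400 · 1/11112006825558016 = 868725/3100448333024.
Numerically: E[X] ≈ 2.8e-07.

E[X] = 3113510400 · (1/14)^{14} = 868725/3100448333024 ≈ 2.8e-07.


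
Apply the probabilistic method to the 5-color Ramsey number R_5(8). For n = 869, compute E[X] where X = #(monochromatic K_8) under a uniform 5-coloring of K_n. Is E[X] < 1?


E[X] = C(869, 8) · 5^{1 − 28} = 7809152053901931612 · 5^{−27} = 7809152053901931612/7450580596923828125.
As a reduced fraction: E[X] = 7809152053901931612/7450580596923828125 ≈ 1.048.
Is E[X] < 1? NO.
Since E[X] ≥ 1, the first-moment bound is inconclusive at n = 869; it does NOT by itself certify R_5(8) > 869.

E[X] = 7809152053901931612/7450580596923828125 ≈ 1.048; E[X] ≥ 1; first-moment method inconclusive here.


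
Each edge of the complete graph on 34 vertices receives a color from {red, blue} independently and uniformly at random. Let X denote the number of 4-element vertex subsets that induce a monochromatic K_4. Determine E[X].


Let X = Σ_S X_S over the C(34, 4) = 46376 subsets S of size 4, where X_S = 1 if the K_4 on S is monochromatic.
For a fixed S, the K_4 on S has C(4, 2) = 6 edges. P[all 6 edges red] = (1/2)^6, and likewise for blue, so P[monochromatic] = 2·(1/2)^6 = 2^{1 − 6} = 1/32.
By linearity: E[X] = C(34, 4) · 2^{1 − 6} = 46376 · 1/32 = 5797/4.
Numerically: E[X] ≈ 1449.250.

E[X] = C(34,4)·2^(1−C(4,2)) = 5797/4 ≈ 1449.250.


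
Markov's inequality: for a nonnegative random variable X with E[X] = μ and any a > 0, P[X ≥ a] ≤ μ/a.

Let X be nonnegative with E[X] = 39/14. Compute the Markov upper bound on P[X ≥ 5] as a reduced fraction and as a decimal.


μ = E[X] = 39/14, a = 5.
Markov: P[X ≥ 5] ≤ μ/a = (39/14)/5 = 39/70.
Numerically: ≈ 0.557.
(Since a = 5 > μ = 2.786, the bound 39/70 is < 1 and informative.)

P[X ≥ 5] ≤ 39/70 ≈ 0.557.


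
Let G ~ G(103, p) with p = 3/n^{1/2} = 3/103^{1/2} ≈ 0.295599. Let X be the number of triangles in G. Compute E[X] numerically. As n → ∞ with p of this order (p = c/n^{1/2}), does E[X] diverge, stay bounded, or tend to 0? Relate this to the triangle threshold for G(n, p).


Number of potential triangles: C(103, 3) = 176851.
Each occurs with probability p³ ≈ (0.295599)³ ≈ 2.58290199e-02.
By linearity: E[X] = C(103, 3)·p³ ≈ 176851 · 2.58290199e-02 ≈ 4567.888001.
Since α = 1/2 < 1, p = c/n^{1/2} ≫ 1/n is above the triangle threshold p ~ 1/n. Asymptotically E[X] ~ (c³/6)·n^{3(1−α)} = (3³/6)·n^{1.5} → ∞; triangles are abundant w.h.p.

E[X] ≈ 4567.888001; in regime p = Θ(1/n^{1/2}) E[X] diverges (above the triangle threshold p ~ 1/n).


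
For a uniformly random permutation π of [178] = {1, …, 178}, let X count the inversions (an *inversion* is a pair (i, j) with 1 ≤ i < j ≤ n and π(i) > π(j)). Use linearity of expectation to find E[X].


Write X = Σ X_I over the C(178, 2) = 15753 pairs i < j, with X_I the indicator of one inversion.
There are 15753 indicators.
For each fixed pair i < j, the values π(i) and π(j) are two distinct elements of {1, …, 178} in uniformly random order; by symmetry P[π(i) > π(j)] = 1/2.
By linearity: E[X] = 15753 · (1/2) = C(178, 2) · (1/2) = 15753/2 = 15753/2 ≈ 7876.500.

E[X] = 15753/2 = 7876.500.


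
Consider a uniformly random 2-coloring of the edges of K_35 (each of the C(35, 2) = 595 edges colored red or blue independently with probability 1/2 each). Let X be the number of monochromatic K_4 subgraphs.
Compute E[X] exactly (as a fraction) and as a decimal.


Let X = Σ_S X_S over the C(35, 4) = 52360 subsets S of size 4, where X_S = 1 if the K_4 on S is monochromatic.
For a fixed S, the K_4 on S has C(4, 2) = 6 edges. P[all 6 edges red] = (1/2)^6, and likewise for blue, so P[monochromatic] = 2·(1/2)^6 = 2^{1 − 6} = 1/32.
Summing: E[X] = C(35, 4) · 2^{1 − 6} = 52360 · 1/32 = 6545/4.
Numerically: E[X] ≈ 1636.25000.

E[X] = C(35,4)·2^(1−C(4,2)) = 6545/4 ≈ 1636.25000.


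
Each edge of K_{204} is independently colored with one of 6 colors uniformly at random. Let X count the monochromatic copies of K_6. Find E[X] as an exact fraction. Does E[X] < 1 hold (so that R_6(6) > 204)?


E[X] = C(204, 6) · 6^{1 − 15} = 92944609660 · 6^{−14} = 92944609660/78364164096.
As a reduced fraction: E[X] = 23236152415/19591041024 ≈ 1.18606.
Is E[X] < 1? NO.
Since E[X] ≥ 1, the first-moment bound is inconclusive at n = 204; it does NOT by itself certify R_6(6) > 204.

E[X] = 23236152415/19591041024 ≈ 1.18606; E[X] ≥ 1; first-moment method inconclusive here.


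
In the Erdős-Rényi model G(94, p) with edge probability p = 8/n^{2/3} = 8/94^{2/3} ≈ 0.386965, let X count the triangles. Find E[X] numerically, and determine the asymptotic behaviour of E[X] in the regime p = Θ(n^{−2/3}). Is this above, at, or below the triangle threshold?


Number of potential triangles: C(94, 3) = 134044.
Each occurs with probability p³ ≈ (0.386965)³ ≈ 5.79447714e-02.
By linearity: E[X] = C(94, 3)·p³ ≈ 134044 · 5.79447714e-02 ≈ 7767.148936.
Since α = 2/3 < 1, p = c/n^{2/3} ≫ 1/n is above the triangle threshold p ~ 1/n. Asymptotically E[X] ~ (c³/6)·n^{3(1−α)} = (8³/6)·n^{1} → ∞; triangles are abundant w.h.p.

E[X] ≈ 7767.148936; in regime p = Θ(1/n^{2/3}) E[X] diverges (above the triangle threshold p ~ 1/n).


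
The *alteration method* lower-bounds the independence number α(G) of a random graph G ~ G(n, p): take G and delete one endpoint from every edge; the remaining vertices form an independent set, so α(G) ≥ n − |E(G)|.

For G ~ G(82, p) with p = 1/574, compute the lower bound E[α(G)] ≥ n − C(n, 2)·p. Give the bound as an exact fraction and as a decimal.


E[|E(G)|] = C(82, 2)·p = 3321 · (1/574) = 81/14.
E[α(G)] ≥ n − E[|E(G)|] = 82 − 81/14 = 1067/14.
Numerically: ≈ 76.21429.
(This is only a lower bound; the true E[α(G)] may be larger.)

E[α(G)] ≥ 1067/14 ≈ 76.21429.


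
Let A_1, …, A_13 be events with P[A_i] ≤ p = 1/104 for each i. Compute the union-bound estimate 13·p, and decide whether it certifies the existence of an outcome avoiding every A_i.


Union bound: P[∪_{i=1}^{13} A_i] ≤ Σ_i P[A_i] ≤ 13·p = 13·(1/104) = 1/8.
Numerically: 1/8 ≈ 0.1250000.
Is 1/8 < 1? YES.
Since P[∪ A_i] ≤ 1/8 < 1, the complement has P[∩ A_i^c] ≥ 1 − 1/8 = 7/8 > 0, so some outcome avoids every A_i.

13·p = 1/8 ≈ 0.1250000; existence CERTIFIED by the union bound.


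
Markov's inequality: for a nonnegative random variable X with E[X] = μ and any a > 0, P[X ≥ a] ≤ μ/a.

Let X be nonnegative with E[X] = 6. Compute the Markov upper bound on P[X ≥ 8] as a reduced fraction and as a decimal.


μ = E[X] = 6, a = 8.
Markov: P[X ≥ 8] ≤ μ/a = (6)/8 = 3/4.
Numerically: ≈ 0.750.
(Since a = 8 > μ = 6.000, the bound 3/4 is < 1 and informative.)

P[X ≥ 8] ≤ 3/4 ≈ 0.750.


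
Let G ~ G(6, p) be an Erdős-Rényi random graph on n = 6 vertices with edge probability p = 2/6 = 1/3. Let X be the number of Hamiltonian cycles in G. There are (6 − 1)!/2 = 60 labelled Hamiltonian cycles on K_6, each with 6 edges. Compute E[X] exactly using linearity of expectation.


K_6 has (6 − 1)!/2 = 60 labelled Hamiltonian cycles.
For each such Hamiltonian cycle H, let X_H = 1 if all 6 edges of H are present in G. Then P[X_H = 1] = p^{6} = (1/3)^{6} = 1/729.
By linearity of expectation: E[X] = Σ_H E[X_H] = 60 · p^{6} = 60 · 1/729 = 20/243.
Numerically: E[X] ≈ 0.0823.

E[X] = 60 · (1/3)^{6} = 20/243 ≈ 0.0823.


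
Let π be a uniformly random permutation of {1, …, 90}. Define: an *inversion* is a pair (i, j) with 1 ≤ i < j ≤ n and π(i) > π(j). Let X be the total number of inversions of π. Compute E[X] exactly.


Write X = Σ X_I over the C(90, 2) = 4005 pairs i < j, with X_I the indicator of one inversion.
There are 4005 indicators.
For each fixed pair i < j, the values π(i) and π(j) are two distinct elements of {1, …, 90} in uniformly random order; by symmetry P[π(i) > π(j)] = 1/2.
By linearity: E[X] = 4005 · (1/2) = C(90, 2) · (1/2) = 4005/2 = 4005/2 ≈ 2002.50000.

E[X] = 4005/2 = 2002.50000.


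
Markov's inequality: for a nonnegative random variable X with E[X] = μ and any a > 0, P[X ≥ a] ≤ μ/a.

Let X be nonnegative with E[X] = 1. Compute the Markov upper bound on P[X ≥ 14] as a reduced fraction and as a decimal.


μ = E[X] = 1, a = 14.
Markov: P[X ≥ 14] ≤ μ/a = (1)/14 = 1/14.
Numerically: ≈ 0.071.
(Since a = 14 > μ = 1.000, the bound 1/14 is < 1 and informative.)

P[X ≥ 14] ≤ 1/14 ≈ 0.071.


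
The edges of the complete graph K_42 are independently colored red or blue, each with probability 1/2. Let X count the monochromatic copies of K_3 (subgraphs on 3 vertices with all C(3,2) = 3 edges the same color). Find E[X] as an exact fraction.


Let X = Σ_S X_S over the C(42, 3) = 11480 subsets S of size 3, where X_S = 1 if the K_3 on S is monochromatic.
For a fixed S, the K_3 on S has C(3, 2) = 3 edges. P[all 3 edges red] = (1/2)^3, and likewise for blue, so P[monochromatic] = 2·(1/2)^3 = 2^{1 − 3} = 1/4.
Summing: E[X] = C(42, 3) · 2^{1 − 3} = 11480 · 1/4 = 2870.
Numerically: E[X] ≈ 2870.000.

E[X] = C(42,3)·2^(1−C(3,2)) = 2870 ≈ 2870.000.


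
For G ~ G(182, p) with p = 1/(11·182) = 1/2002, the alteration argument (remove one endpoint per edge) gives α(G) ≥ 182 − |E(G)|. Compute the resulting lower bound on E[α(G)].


E[|E(G)|] = C(182, 2)·p = 16471 · (1/2002) = 181/22.
E[α(G)] ≥ n − E[|E(G)|] = 182 − 181/22 = 3823/22.
Numerically: ≈ 173.772727.
(This is only a lower bound; the true E[α(G)] may be larger.)

E[α(G)] ≥ 3823/22 ≈ 173.772727.


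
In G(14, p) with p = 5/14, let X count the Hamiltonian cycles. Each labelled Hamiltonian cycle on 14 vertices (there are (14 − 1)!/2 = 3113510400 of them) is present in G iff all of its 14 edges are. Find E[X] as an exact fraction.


K_14 has (14 − 1)!/2 = 3113510400 labelled Hamiltonian cycles.
For each such Hamiltonian cycle H, let X_H = 1 if all 14 edges of H are present in G. Then P[X_H = 1] = p^{14} = (5/14)^{14} = 6103515625/11112006825558016.
Summing the indicators: E[X] = Σ_H E[X_H] = 3113510400 · p^{14} = 3113510400 · 6103515625/11112006825558016 = 5302276611328125/3100448333024.
Numerically: E[X] ≈ 1710.2.

E[X] = 3113510400 · (5/14)^{14} = 5302276611328125/3100448333024 ≈ 1710.2.


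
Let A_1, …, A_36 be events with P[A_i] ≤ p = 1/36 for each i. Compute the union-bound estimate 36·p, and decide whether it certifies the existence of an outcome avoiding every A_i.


Union bound: P[∪_{i=1}^{36} A_i] ≤ Σ_i P[A_i] ≤ 36·p = 36·(1/36) = 1.
Numerically: 1 ≈ 1.000.
Is 1 < 1? NO.
Since the bound 1 is ≥ 1, the union bound is uninformative here; it does NOT by itself certify existence.

36·p = 1 ≈ 1.000; existence NOT certified by the union bound.


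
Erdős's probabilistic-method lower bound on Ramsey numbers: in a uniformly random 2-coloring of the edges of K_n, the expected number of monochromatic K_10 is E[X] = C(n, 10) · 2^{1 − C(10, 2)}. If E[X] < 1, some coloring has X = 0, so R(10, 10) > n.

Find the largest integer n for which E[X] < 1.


We need C(n, 10) · 2^{1 − 45} < 1, i.e. C(n, 10) < 2^{45 − 1} = 17592186044416.
Check values of n near the boundary:
  n = 94: C(94, 10) = 9041256841903; 9041256841903 < 17592186044416? YES
  n = 95: C(95, 10) = 10104934117421; 10104934117421 < 17592186044416? YES
  n = 96: C(96, 10) = 11279926456656; 11279926456656 < 17592186044416? YES
  n = 97: C(97, 10) = 12576469727536; 12576469727536 < 17592186044416? YES
  n = 98: C(98, 10) = 14005614014756; 14005614014756 < 17592186044416? YES
  n = 99: C(99, 10) = 15579278510796; 15579278510796 < 17592186044416? YES
  n = 100: C(100, 10) = 17310309456440; 17310309456440 < 17592186044416? YES
  n = 101: C(101, 10) = 19212541264840; 19212541264840 < 17592186044416? NO
  n = 102: C(102, 10) = 21300860967540; 21300860967540 < 17592186044416? NO
  n = 103: C(103, 10) = 23591276125340; 23591276125340 < 17592186044416? NO
The largest n with C(n, 10) < 17592186044416 is n = 100 (where E[X] = 2163788682055/2199023255552 ≈ 0.983977). Hence R(10, 10) > 100, i.e. R(10, 10) ≥ 101.

Largest n = 100; hence R(10, 10) > 100.


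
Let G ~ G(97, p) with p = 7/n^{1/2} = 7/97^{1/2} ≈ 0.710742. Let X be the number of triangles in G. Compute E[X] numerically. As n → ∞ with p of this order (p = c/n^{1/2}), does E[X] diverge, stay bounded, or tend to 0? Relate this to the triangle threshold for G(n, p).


Number of potential triangles: C(97, 3) = 147440.
Each occurs with probability p³ ≈ (0.710742)³ ≈ 3.59034778e-01.
By linearity: E[X] = C(97, 3)·p³ ≈ 147440 · 3.59034778e-01 ≈ 52936.087665.
Since α = 1/2 < 1, p = c/n^{1/2} ≫ 1/n is above the triangle threshold p ~ 1/n. Asymptotically E[X] ~ (c³/6)·n^{3(1−α)} = (7³/6)·n^{1.5} → ∞; triangles are abundant w.h.p.

E[X] ≈ 52936.087665; in regime p = Θ(1/n^{1/2}) E[X] diverges (above the triangle threshold p ~ 1/n).


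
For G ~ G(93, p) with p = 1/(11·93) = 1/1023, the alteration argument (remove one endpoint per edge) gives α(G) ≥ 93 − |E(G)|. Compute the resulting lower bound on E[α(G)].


E[|E(G)|] = C(93, 2)·p = 4278 · (1/1023) = 46/11.
E[α(G)] ≥ n − E[|E(G)|] = 93 − 46/11 = 977/11.
Numerically: ≈ 88.818.
(This is only a lower bound; the true E[α(G)] may be larger.)

E[α(G)] ≥ 977/11 ≈ 88.818.


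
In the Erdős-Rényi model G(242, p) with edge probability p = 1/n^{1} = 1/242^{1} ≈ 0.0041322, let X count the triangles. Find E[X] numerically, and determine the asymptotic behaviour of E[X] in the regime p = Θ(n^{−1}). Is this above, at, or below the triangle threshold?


Number of potential triangles: C(242, 3) = 2332880.
Each occurs with probability p³ ≈ (0.0041322)³ ≈ 7.0559241e-08.
By linearity: E[X] = C(242, 3)·p³ ≈ 2332880 · 7.0559241e-08 ≈ 0.16461.
Here α = 1, so p = 1/n is exactly at the triangle threshold p ~ 1/n. Asymptotically E[X] → c³/6 = 1³/6 = 1/6 ≈ 0.16667, a bounded constant. In this regime the triangle count is asymptotically Poisson(c³/6).

E[X] ≈ 0.16461; in regime p = Θ(1/n^{1}) E[X] stays bounded (at the triangle threshold p ~ 1/n).


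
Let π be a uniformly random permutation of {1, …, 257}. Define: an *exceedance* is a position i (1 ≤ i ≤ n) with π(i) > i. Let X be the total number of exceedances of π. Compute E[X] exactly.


Write X = Σ_{i=1}^{257} X_i, where X_i = 1_{π(i) > i}.
For each fixed i, π(i) is uniform over {1, …, 257} (marginal of a uniform permutation), so P[π(i) > i] = (n − i)/n. Summing: Σ_{i=1}^{257} (n − i)/n = (0 + 1 + … + 256)/257 = 257(257 − 1)/(2·257) = (257 − 1)/2.
Hence E[X] = Σ_{i=1}^{257} (257 − i)/257 = 128 ≈ 128.0000.

E[X] = 128 = 128.0000.
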